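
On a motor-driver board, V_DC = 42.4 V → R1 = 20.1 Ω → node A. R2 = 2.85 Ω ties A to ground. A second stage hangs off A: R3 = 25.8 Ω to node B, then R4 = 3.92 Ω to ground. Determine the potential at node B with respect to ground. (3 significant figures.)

V_B ≈ 0.641 V

The second stage (R3 + R4 = 29.72 Ω) loads node A in parallel with R2.
R2 ‖ (R3+R4) = 2.601 Ω.
So V_A = 42.4 × 0.1146 = 4.857 V.
Then the unloaded second divider: V_B = V_A × R4/(R3+R4) = 4.857 × 0.1319 = 0.6407 V.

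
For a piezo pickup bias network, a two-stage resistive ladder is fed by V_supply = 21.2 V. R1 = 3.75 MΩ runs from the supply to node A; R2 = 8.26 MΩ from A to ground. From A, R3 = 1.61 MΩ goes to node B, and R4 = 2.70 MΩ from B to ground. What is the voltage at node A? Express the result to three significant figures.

Looking into the second stage from A: R3 + R4 = 4.310 MΩ appears in parallel with R2.
R2 ‖ (R3+R4) = 2.832 MΩ.
First divider: V_A = V_supply · 2.832/(3.75 + 2.832) = 9.122 V.

V_A ≈ 9.12 V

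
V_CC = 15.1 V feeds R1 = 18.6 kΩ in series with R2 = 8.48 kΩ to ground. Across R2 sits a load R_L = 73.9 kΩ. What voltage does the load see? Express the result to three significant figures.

V_out ≈ 4.38 V

First combine the lower leg with the load: R2 ‖ R_L = 7.607 kΩ.
Voltage divider with the loaded lower leg: V_out = 15.1 × 7.607/(18.6 + 7.607) = 15.1 × 0.2903 = 4.383 V.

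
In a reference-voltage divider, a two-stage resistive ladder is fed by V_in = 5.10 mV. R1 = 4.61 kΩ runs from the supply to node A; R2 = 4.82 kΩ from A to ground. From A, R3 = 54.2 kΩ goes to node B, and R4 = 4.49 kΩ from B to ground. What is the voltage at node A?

The second stage (R3 + R4 = 58.69 kΩ) loads node A in parallel with R2.
R2 ‖ (R3+R4) = 4.454 kΩ.
First divider: V_A = V_in · 4.454/(4.61 + 4.454) = 2.506 mV.

V_A ≈ 2.51 mV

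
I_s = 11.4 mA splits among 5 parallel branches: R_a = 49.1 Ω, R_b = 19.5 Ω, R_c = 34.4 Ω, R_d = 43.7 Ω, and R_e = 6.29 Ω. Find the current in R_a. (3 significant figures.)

I ≈ 0.822 mA

Conductances: ΣG = 1/49.1 + 1/19.5 + 1/34.4 + 1/43.7 + 1/6.29 = 0.2826 (1/Ω).
Current divider: I(R_a) = I_s · G_k/ΣG = 11.4 × (0.02037/0.2826) = 11.4 × 0.07207 = 0.8216 mA.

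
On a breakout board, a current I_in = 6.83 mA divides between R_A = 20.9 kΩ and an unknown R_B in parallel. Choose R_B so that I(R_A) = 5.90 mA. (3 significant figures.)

Two-branch current divider: I_A = I_in · R_B/(R_A + R_B).
With f = 0.8638, R_B = R_A · f/(1−f) = 20.9 × 6.344 = 132.6 kΩ.

R_B ≈ 133 kΩ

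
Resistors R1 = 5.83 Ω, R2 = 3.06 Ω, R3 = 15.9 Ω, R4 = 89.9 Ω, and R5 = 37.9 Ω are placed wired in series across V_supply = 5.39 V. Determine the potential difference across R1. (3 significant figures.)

V ≈ 0.206 V

Series total: ΣR = 5.83 + 3.06 + 15.9 + 89.9 + 37.9 = 152.6 Ω.
By the voltage-divider rule, V = 5.39 × 5.830/152.6 = 0.2059 V.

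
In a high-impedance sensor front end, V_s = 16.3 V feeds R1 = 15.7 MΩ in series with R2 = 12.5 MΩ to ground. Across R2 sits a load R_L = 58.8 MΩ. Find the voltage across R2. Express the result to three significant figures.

V_out ≈ 6.46 V

The load sits in parallel with R2, giving an effective lower resistance R2' = R2·R_L/(R2+R_L) = 10.31 MΩ.
Now apply the divider: V_out = 16.3 × 0.3964 = 6.461 V.
(Unloaded it would be 7.23 V; the load pulls it down.)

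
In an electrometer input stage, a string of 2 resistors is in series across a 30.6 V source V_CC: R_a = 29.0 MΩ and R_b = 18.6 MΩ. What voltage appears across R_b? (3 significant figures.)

V ≈ 12.0 V

Total series resistance ΣR = 29.0 + 18.6 = 47.60 MΩ.
Voltage divider: V = V_CC · (18.60 / 47.60) = 30.6 × 0.3908 = 11.96 V.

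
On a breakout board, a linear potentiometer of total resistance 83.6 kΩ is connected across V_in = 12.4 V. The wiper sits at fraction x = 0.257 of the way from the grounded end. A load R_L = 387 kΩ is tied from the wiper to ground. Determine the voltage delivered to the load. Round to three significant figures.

The pot divides into 62.11 kΩ above the wiper and 21.49 kΩ below.
R_L loads the lower segment: effective lower R = 20.36 kΩ.
V_out = 12.4 × 20.36/(62.11 + 20.36) = 3.061 V.

V_out ≈ 3.06 V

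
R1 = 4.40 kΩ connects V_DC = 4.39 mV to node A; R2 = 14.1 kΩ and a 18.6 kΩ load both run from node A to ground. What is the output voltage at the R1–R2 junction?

V_out ≈ 2.83 mV

First combine the lower leg with the load: R2 ‖ R_L = 8.020 kΩ.
Voltage divider with the loaded lower leg: V_out = 4.39 × 8.020/(4.40 + 8.020) = 4.39 × 0.6457 = 2.835 mV.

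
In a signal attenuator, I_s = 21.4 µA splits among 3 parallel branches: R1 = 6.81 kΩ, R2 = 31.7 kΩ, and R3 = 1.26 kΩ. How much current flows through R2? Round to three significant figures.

I ≈ 0.694 µA

ΣG = 1/6.81 + 1/31.7 + 1/1.26 = 0.9720.
By the current-divider rule, I = I_s · G_k/ΣG = 21.4 × 0.03245 = 0.6945 µA.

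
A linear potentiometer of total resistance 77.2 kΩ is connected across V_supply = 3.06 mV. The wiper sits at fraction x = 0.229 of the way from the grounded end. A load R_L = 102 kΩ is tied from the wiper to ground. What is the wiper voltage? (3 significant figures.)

Lower segment x·R_p = 17.68 kΩ; upper segment (1−x)·R_p = 59.52 kΩ.
(x·R_p) ‖ R_L = 15.07 kΩ.
V_out = 3.06 × 15.07/(59.52 + 15.07) = 0.6181 mV.

V_out ≈ 0.618 mV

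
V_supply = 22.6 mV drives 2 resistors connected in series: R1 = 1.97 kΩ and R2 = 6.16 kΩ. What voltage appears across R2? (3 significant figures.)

ΣR = 1.97 + 6.16 = 8.130 kΩ.
V = V_supply · R/ΣR = 22.6 × 0.7577 = 17.12 mV.

V ≈ 17.1 mV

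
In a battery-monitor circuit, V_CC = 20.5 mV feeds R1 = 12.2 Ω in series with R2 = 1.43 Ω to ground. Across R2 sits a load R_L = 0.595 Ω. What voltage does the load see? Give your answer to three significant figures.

V_out ≈ 0.683 mV

R2 ‖ R_L = (1.43 × 0.595)/(1.43 + 0.595) = 0.4202 Ω.
Now apply the divider: V_out = 20.5 × 0.03329 = 0.6825 mV.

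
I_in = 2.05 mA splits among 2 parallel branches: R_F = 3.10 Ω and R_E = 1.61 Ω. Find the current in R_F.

For two parallel branches, I_k = I_in · (other R)/(sum of R).
So I = 2.05 × 1.61/4.710 = 0.7007 mA.

I ≈ 0.701 mA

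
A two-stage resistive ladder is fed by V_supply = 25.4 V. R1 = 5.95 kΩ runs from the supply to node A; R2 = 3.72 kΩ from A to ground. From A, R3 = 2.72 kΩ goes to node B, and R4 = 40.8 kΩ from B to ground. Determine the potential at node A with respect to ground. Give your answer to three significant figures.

Looking into the second stage from A: R3 + R4 = 43.52 kΩ appears in parallel with R2.
Effective lower resistance at A: R2 ‖ 43.52 = 3.427 kΩ.
V_A = 25.4 × 3.427/(5.95 + 3.427) = 9.283 V.

V_A ≈ 9.28 V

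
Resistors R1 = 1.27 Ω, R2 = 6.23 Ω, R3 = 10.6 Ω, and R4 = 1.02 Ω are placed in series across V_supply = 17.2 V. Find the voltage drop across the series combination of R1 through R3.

ΣR = 1.27 + 6.23 + 10.6 + 1.02 = 19.12 Ω.
R_{R1..R3} = 1.27 + 6.23 + 10.6 = 18.10 Ω.
By the voltage-divider rule, V = 17.2 × 18.10/19.12 = 16.28 V.

V ≈ 16.3 V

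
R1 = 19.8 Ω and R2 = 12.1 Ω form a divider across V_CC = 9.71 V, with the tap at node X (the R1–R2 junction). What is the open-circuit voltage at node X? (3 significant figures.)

V_th ≈ 3.68 V

V_th is the unloaded tap voltage: V_CC · R2/(R1+R2) = 9.71 × 0.3793 = 3.683 V.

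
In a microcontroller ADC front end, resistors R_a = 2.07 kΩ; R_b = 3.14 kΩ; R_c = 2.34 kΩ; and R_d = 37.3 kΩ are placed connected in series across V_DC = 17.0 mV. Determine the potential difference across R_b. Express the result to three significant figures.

Series total: ΣR = 2.07 + 3.14 + 2.34 + 37.3 = 44.85 kΩ.
By the voltage-divider rule, V = 17.0 × 3.140/44.85 = 1.190 mV.

V ≈ 1.19 mV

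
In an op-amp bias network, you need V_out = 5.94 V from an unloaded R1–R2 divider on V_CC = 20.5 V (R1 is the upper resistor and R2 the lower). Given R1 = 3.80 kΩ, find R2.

R2 ≈ 1.55 kΩ

Required fraction k = V_out/V_CC = 0.2898.
Rearranging, R2 = R1·k/(1−k) = 3.80 × 0.4080 = 1.550 kΩ.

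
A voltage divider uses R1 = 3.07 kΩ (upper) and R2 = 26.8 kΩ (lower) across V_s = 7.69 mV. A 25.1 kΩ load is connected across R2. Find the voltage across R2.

V_out ≈ 6.22 mV

The load sits in parallel with R2, giving an effective lower resistance R2' = R2·R_L/(R2+R_L) = 12.96 kΩ.
Voltage divider with the loaded lower leg: V_out = 7.69 × 12.96/(3.07 + 12.96) = 7.69 × 0.8085 = 6.217 mV.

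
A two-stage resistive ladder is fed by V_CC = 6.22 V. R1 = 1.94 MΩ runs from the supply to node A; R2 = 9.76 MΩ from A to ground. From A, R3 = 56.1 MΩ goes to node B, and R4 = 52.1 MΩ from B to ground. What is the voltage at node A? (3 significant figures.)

Looking into the second stage from A: R3 + R4 = 108.2 MΩ appears in parallel with R2.
Effective lower resistance at A: R2 ‖ 108.2 = 8.952 MΩ.
V_A = 6.22 × 8.952/(1.94 + 8.952) = 5.112 V.

V_A ≈ 5.11 V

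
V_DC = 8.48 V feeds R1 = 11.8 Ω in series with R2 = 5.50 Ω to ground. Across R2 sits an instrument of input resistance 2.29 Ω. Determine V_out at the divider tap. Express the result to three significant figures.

The load sits in parallel with R2, giving an effective lower resistance R2' = R2·R_L/(R2+R_L) = 1.617 Ω.
Voltage divider with the loaded lower leg: V_out = 8.48 × 1.617/(11.8 + 1.617) = 8.48 × 0.1205 = 1.022 V.

V_out ≈ 1.02 V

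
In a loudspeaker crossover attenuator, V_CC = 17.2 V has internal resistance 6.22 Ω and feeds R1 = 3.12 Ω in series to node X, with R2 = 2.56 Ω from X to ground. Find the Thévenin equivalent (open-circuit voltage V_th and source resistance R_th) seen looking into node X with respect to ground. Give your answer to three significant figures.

V_th ≈ 3.70 V, R_th ≈ 2.01 Ω

R1' = 6.22 + 3.12 = 9.340 Ω (source resistance + R1).
V_th is the unloaded tap voltage: V_CC · R2/(R1'+R2) = 17.2 × 0.2151 = 3.700 V.
With V_CC suppressed (replaced by a short), R_th = R1' ‖ R2 = (9.340 × 2.56)/(9.340 + 2.56) = 2.009 Ω.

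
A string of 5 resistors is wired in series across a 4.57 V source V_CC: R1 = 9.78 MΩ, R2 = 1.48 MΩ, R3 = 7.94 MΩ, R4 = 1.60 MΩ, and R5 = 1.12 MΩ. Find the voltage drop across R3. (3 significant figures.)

ΣR = 9.78 + 1.48 + 7.94 + 1.60 + 1.12 = 21.92 MΩ.
By the voltage-divider rule, V = 4.57 × 7.940/21.92 = 1.655 V.

V ≈ 1.66 V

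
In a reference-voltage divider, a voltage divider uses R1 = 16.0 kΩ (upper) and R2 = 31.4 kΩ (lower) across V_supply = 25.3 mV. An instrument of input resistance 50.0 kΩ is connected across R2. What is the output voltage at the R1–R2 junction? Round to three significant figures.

The load sits in parallel with R2, giving an effective lower resistance R2' = R2·R_L/(R2+R_L) = 19.29 kΩ.
Now apply the divider: V_out = 25.3 × 0.5466 = 13.83 mV.

V_out ≈ 13.8 mV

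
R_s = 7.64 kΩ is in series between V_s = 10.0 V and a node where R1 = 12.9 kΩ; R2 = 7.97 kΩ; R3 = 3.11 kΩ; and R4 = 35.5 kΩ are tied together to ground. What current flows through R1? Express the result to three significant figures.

I ≈ 0.148 mA

Parallel bank: R_p = 1/(1/12.9 + 1/7.97 + 1/3.11 + 1/35.5) = 1.809 kΩ.
V_A by voltage divider: V_A = 10.0 × 1.809/(7.64 + 1.809) = 1.915 V.
I(R1) = V_A / R1 = 1.915/12.9 = 0.1484 mA.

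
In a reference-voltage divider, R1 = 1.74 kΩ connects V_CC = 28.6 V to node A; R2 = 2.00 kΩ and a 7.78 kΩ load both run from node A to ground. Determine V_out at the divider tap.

R2 ‖ R_L = (2.00 × 7.78)/(2.00 + 7.78) = 1.591 kΩ.
Then V_out = V_CC · R2'/(R1 + R2') = 28.6 × 1.591/3.331 = 13.66 V.

V_out ≈ 13.7 V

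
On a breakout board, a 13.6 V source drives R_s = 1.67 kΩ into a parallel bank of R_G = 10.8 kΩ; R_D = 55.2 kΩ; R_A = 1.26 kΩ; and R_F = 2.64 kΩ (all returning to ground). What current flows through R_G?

Parallel bank: R_p = 1/(1/10.8 + 1/55.2 + 1/1.26 + 1/2.64) = 0.7793 kΩ.
V_A = 13.6 × 0.7793/2.449 = 4.327 V.
I(R_G) = V_A / R_G = 4.327/10.8 = 0.4007 mA.

I ≈ 0.401 mA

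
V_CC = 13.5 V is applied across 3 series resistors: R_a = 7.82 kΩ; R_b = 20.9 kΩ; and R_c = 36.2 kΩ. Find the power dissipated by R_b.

P ≈ 0.904 mW

ΣR = 64.92 kΩ → I = 13.5/64.92 = 0.2079 mA.
V(R_b) = I·R = 4.346 V; P = V·I = 4.346 × 0.2079 = 0.9038 mW.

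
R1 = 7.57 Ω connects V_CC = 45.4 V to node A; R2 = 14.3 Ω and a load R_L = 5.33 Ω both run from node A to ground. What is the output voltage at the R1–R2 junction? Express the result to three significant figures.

R2 ‖ R_L = (14.3 × 5.33)/(14.3 + 5.33) = 3.883 Ω.
Voltage divider with the loaded lower leg: V_out = 45.4 × 3.883/(7.57 + 3.883) = 45.4 × 0.3390 = 15.39 V.

V_out ≈ 15.4 V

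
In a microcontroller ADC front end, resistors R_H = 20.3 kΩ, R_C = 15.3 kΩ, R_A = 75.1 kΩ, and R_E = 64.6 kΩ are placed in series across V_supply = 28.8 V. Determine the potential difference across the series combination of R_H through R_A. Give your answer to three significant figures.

V ≈ 18.2 V

Series total: ΣR = 20.3 + 15.3 + 75.1 + 64.6 = 175.3 kΩ.
R_{R_H..R_A} = 20.3 + 15.3 + 75.1 = 110.7 kΩ.
Voltage divider: V = V_supply · (110.7 / 175.3) = 28.8 × 0.6315 = 18.19 V.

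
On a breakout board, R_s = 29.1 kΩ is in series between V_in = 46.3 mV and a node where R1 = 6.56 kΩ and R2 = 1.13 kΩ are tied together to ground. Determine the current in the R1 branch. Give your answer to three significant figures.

Parallel bank: R_p = 1/(1/6.56 + 1/1.13) = 0.9640 kΩ.
V_A by voltage divider: V_A = 46.3 × 0.9640/(29.1 + 0.9640) = 1.485 mV.
Branch current I = V_A/R1 = 1.485/6.56 = 0.2263 µA.
(Check via current divider: I_total = 1.540 µA; share G_k/ΣG = 0.1469 → same result.)

I ≈ 0.226 µA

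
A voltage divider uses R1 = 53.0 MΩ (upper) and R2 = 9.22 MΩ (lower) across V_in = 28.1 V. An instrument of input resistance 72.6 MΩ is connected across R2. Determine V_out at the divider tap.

V_out ≈ 3.76 V

First combine the lower leg with the load: R2 ‖ R_L = 8.181 MΩ.
Now apply the divider: V_out = 28.1 × 0.1337 = 3.757 V.
(Unloaded it would be 4.16 V; the load pulls it down.)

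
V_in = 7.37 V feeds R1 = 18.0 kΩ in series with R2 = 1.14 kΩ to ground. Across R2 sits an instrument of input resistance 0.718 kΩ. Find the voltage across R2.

The load sits in parallel with R2, giving an effective lower resistance R2' = R2·R_L/(R2+R_L) = 0.4405 kΩ.
Voltage divider with the loaded lower leg: V_out = 7.37 × 0.4405/(18.0 + 0.4405) = 7.37 × 0.02389 = 0.1761 V.

V_out ≈ 0.176 V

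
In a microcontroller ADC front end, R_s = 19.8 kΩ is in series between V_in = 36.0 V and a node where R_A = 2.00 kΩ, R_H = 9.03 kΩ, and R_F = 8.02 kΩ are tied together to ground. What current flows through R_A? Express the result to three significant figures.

I ≈ 1.16 mA

Combine the parallel branches: R_p = (1/2.00 + 1/9.03 + 1/8.02)⁻¹ = 1.360 kΩ.
V_A = 36.0 × 1.360/21.16 = 2.313 V.
I(R_A) = V_A / R_A = 2.313/2.00 = 1.157 mA.
(Equivalently: I_total = 1.701 mA, then current-divider fraction G_k/ΣG = 0.6799.)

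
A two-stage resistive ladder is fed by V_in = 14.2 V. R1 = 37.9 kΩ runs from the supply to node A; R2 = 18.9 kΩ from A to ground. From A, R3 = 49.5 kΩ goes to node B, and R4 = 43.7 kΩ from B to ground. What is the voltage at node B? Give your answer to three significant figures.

V_B ≈ 1.95 V

The second stage (R3 + R4 = 93.20 kΩ) loads node A in parallel with R2.
R2 ‖ (R3+R4) = 15.71 kΩ.
V_A = 14.2 × 15.71/(37.9 + 15.71) = 4.162 V.
V_B = V_A × 0.4689 = 1.951 V.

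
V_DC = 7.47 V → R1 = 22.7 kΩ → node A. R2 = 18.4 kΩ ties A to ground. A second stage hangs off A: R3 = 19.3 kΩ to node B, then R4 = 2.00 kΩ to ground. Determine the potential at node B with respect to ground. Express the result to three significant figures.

Node A sees R2 in parallel with the series input of stage 2, R3 + R4 = 21.30 kΩ.
R2 ‖ (R3+R4) = 9.872 kΩ.
First divider: V_A = V_DC · 9.872/(22.7 + 9.872) = 2.264 V.
Stage 2 is unloaded, so V_B = V_A · R4/(R3+R4) = 2.264 × 2.00/21.30 = 0.2126 V.

V_B ≈ 0.213 V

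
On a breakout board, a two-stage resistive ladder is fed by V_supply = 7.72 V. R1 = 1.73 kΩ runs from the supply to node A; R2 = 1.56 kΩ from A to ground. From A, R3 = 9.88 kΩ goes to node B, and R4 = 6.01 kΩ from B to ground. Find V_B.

V_B ≈ 1.32 V

Node A sees R2 in parallel with the series input of stage 2, R3 + R4 = 15.89 kΩ.
Effective lower resistance at A: R2 ‖ 15.89 = 1.421 kΩ.
V_A = 7.72 × 1.421/(1.73 + 1.421) = 3.481 V.
Then the unloaded second divider: V_B = V_A × R4/(R3+R4) = 3.481 × 0.3782 = 1.317 V.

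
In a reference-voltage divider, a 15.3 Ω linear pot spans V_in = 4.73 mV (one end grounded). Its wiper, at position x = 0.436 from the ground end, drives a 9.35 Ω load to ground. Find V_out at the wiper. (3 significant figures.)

V_out ≈ 1.47 mV

The pot divides into 8.629 Ω above the wiper and 6.671 Ω below.
R_L loads the lower segment: effective lower R = 3.893 Ω.
Loaded-divider output: V_out = 4.73 × 0.3109 = 1.471 mV.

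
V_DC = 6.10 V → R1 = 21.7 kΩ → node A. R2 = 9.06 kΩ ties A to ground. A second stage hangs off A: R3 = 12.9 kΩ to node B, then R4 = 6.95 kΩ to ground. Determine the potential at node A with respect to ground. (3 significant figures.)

V_A ≈ 1.36 V

The second stage (R3 + R4 = 19.85 kΩ) loads node A in parallel with R2.
R2 ‖ (R3+R4) = 6.221 kΩ.
So V_A = 6.10 × 0.2228 = 1.359 V.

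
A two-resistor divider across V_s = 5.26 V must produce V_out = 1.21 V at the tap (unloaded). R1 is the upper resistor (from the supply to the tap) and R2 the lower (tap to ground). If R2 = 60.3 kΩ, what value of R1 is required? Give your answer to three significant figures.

Required fraction k = V_out/V_s = 0.2300.
Rearranging, R1 = R2·(1−k)/k = 60.3 × 3.347 = 201.8 kΩ.

R1 ≈ 202 kΩ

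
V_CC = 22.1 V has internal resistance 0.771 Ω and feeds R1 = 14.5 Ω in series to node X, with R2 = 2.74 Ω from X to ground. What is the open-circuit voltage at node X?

V_th ≈ 3.36 V

R1' = 0.771 + 14.5 = 15.27 Ω (source resistance + R1).
With X open, the divider is unloaded: V_th = 22.1 × 2.74/18.01 = 3.362 V.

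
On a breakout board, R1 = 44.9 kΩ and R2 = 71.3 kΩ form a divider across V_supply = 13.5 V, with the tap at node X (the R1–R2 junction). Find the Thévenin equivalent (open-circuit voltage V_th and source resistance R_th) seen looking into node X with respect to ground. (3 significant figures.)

Open-circuit (no load on X): V_th = V_supply · R2/(R1 + R2) = 13.5 × 71.3/(44.90 + 71.3) = 8.284 V.
Zeroing V_supply shorts the top of R1 to ground, so R_th = R1 ‖ R2 = 27.55 kΩ.

V_th ≈ 8.28 V, R_th ≈ 27.6 kΩ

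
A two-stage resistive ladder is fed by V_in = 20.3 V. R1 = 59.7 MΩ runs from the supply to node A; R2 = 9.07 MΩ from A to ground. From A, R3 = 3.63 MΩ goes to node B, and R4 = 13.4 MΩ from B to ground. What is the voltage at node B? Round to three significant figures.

Looking into the second stage from A: R3 + R4 = 17.03 MΩ appears in parallel with R2.
Effective lower resistance at A: R2 ‖ 17.03 = 5.918 MΩ.
So V_A = 20.3 × 0.09019 = 1.831 V.
Stage 2 is unloaded, so V_B = V_A · R4/(R3+R4) = 1.831 × 13.4/17.03 = 1.441 V.

V_B ≈ 1.44 V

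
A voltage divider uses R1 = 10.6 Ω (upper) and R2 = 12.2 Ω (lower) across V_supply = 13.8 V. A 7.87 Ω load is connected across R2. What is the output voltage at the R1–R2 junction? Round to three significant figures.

V_out ≈ 4.29 V

R2 ‖ R_L = (12.2 × 7.87)/(12.2 + 7.87) = 4.784 Ω.
Then V_out = V_supply · R2'/(R1 + R2') = 13.8 × 4.784/15.38 = 4.291 V.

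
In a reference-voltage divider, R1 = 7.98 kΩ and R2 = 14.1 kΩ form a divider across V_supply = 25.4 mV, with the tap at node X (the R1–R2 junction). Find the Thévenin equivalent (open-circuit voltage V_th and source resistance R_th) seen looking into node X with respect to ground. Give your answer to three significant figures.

V_th ≈ 16.2 mV, R_th ≈ 5.10 kΩ

With X open, the divider is unloaded: V_th = 25.4 × 14.1/22.08 = 16.22 mV.
Zeroing V_supply shorts the top of R1 to ground, so R_th = R1 ‖ R2 = 5.096 kΩ.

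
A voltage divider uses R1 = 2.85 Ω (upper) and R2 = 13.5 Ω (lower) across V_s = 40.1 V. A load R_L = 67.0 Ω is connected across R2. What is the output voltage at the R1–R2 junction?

R2 ‖ R_L = (13.5 × 67.0)/(13.5 + 67.0) = 11.24 Ω.
Now apply the divider: V_out = 40.1 × 0.7977 = 31.99 V.

V_out ≈ 32.0 V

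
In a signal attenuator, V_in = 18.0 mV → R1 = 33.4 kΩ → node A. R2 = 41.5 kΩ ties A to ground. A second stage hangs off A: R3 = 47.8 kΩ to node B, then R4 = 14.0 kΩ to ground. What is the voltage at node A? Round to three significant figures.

V_A ≈ 7.68 mV

Looking into the second stage from A: R3 + R4 = 61.80 kΩ appears in parallel with R2.
R2 ‖ (R3+R4) = 24.83 kΩ.
V_A = 18.0 × 24.83/(33.4 + 24.83) = 7.675 mV.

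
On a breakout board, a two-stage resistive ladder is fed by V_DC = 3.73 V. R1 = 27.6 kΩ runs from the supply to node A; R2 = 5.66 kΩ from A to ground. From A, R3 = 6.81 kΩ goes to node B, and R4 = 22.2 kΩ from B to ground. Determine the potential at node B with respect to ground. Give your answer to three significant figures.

Node A sees R2 in parallel with the series input of stage 2, R3 + R4 = 29.01 kΩ.
R2 ‖ (R3+R4) = 4.736 kΩ.
So V_A = 3.73 × 0.1465 = 0.5463 V.
Then the unloaded second divider: V_B = V_A × R4/(R3+R4) = 0.5463 × 0.7653 = 0.4181 V.

V_B ≈ 0.418 V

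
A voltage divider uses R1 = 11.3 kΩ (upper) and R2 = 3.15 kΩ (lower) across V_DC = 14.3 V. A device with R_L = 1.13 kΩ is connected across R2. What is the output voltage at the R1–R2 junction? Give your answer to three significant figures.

V_out ≈ 0.980 V

The load sits in parallel with R2, giving an effective lower resistance R2' = R2·R_L/(R2+R_L) = 0.8317 kΩ.
Now apply the divider: V_out = 14.3 × 0.06855 = 0.9803 V.
(Unloaded it would be 3.12 V; the load pulls it down.)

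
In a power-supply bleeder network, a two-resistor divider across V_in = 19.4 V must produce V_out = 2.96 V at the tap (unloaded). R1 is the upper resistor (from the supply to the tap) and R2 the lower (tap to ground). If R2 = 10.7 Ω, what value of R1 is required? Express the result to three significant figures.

V_out/V_in = R2/(R1+R2) = 0.1526.
R1 = R2·(1/k − 1) = 10.7 × 5.554 = 59.43 Ω.

R1 ≈ 59.4 Ω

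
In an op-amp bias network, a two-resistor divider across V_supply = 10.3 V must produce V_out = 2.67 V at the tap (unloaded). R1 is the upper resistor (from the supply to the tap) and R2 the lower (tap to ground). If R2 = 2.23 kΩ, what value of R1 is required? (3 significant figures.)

R1 ≈ 6.37 kΩ

Required fraction k = V_out/V_supply = 0.2592.
Rearranging, R1 = R2·(1−k)/k = 2.23 × 2.858 = 6.373 kΩ.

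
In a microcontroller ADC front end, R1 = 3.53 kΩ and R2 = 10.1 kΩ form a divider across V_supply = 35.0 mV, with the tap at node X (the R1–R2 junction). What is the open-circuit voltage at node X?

V_th ≈ 25.9 mV

Open-circuit (no load on X): V_th = V_supply · R2/(R1 + R2) = 35.0 × 10.1/(3.530 + 10.1) = 25.94 mV.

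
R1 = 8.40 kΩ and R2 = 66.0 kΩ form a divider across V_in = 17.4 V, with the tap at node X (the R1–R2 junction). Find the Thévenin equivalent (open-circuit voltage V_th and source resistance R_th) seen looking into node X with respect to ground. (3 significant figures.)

V_th is the unloaded tap voltage: V_in · R2/(R1+R2) = 17.4 × 0.8871 = 15.44 V.
Looking into X with the source shorted: R_th = R1·R2/(R1+R2) = 8.400 × 66.0/74.40 = 7.452 kΩ.

V_th ≈ 15.4 V, R_th ≈ 7.45 kΩ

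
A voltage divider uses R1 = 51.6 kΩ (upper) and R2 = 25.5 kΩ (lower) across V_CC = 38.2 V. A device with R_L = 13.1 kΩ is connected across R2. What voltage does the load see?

V_out ≈ 5.49 V

First combine the lower leg with the load: R2 ‖ R_L = 8.654 kΩ.
Then V_out = V_CC · R2'/(R1 + R2') = 38.2 × 8.654/60.25 = 5.487 V.
(Unloaded it would be 12.6 V; the load pulls it down.)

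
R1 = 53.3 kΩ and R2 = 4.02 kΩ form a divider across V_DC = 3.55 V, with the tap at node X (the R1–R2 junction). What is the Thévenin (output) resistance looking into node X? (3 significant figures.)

Zeroing V_DC shorts the top of R1 to ground, so R_th = R1 ‖ R2 = 3.738 kΩ.

R_th ≈ 3.74 kΩ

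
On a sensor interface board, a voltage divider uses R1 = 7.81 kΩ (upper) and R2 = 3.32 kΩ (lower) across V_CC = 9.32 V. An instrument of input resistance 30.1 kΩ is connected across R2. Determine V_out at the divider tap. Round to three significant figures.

V_out ≈ 2.58 V

First combine the lower leg with the load: R2 ‖ R_L = 2.990 kΩ.
Now apply the divider: V_out = 9.32 × 0.2769 = 2.580 V.
(Unloaded it would be 2.78 V; the load pulls it down.)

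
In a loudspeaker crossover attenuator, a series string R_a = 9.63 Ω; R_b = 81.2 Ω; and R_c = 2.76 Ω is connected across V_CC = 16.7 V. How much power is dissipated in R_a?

P ≈ 0.307 W

The common current is I = 16.7/93.59 = 0.1784 A.
V(R_a) = I·R = 1.718 V; P = V·I = 1.718 × 0.1784 = 0.3066 W.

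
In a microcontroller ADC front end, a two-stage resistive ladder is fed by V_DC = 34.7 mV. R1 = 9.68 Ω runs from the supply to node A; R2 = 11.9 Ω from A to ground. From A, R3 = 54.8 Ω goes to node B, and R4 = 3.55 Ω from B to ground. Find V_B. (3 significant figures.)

V_B ≈ 1.07 mV

Looking into the second stage from A: R3 + R4 = 58.35 Ω appears in parallel with R2.
R2 ‖ (R3+R4) = 9.884 Ω.
So V_A = 34.7 × 0.5052 = 17.53 mV.
Then the unloaded second divider: V_B = V_A × R4/(R3+R4) = 17.53 × 0.06084 = 1.067 mV.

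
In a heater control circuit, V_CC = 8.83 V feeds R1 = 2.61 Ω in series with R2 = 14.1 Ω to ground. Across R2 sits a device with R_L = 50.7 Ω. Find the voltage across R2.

V_out ≈ 7.14 V

R2 ‖ R_L = (14.1 × 50.7)/(14.1 + 50.7) = 11.03 Ω.
Voltage divider with the loaded lower leg: V_out = 8.83 × 11.03/(2.61 + 11.03) = 8.83 × 0.8087 = 7.141 V.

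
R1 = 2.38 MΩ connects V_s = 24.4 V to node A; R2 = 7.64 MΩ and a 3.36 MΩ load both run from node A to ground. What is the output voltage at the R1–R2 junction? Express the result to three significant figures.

V_out ≈ 12.1 V

The load sits in parallel with R2, giving an effective lower resistance R2' = R2·R_L/(R2+R_L) = 2.334 MΩ.
Then V_out = V_s · R2'/(R1 + R2') = 24.4 × 2.334/4.714 = 12.08 V.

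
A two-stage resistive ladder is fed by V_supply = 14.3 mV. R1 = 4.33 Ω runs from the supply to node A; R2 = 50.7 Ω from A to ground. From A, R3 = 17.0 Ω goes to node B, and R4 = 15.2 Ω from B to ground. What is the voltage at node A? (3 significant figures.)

The second stage (R3 + R4 = 32.20 Ω) loads node A in parallel with R2.
Effective lower resistance at A: R2 ‖ 32.20 = 19.69 Ω.
First divider: V_A = V_supply · 19.69/(4.33 + 19.69) = 11.72 mV.

V_A ≈ 11.7 mV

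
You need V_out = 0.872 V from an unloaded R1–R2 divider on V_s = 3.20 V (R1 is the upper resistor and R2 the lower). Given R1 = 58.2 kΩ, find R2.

R2 ≈ 21.8 kΩ

The divider ratio is R2/(R1+R2) = 0.872/3.20 = 0.2725.
R2 = R1 · 0.2725/(1 − 0.2725) = 21.80 kΩ.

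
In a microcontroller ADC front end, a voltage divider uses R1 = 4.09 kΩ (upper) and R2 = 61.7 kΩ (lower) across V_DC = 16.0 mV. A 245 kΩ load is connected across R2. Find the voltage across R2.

V_out ≈ 14.8 mV

R2 ‖ R_L = (61.7 × 245)/(61.7 + 245) = 49.29 kΩ.
Voltage divider with the loaded lower leg: V_out = 16.0 × 49.29/(4.09 + 49.29) = 16.0 × 0.9234 = 14.77 mV.
(Unloaded it would be 15.0 mV; the load pulls it down.)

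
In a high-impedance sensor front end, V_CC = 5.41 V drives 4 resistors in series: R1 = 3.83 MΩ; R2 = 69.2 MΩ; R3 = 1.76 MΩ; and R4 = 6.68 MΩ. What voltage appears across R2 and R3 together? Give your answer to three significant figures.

V ≈ 4.71 V

Series total: ΣR = 3.83 + 69.2 + 1.76 + 6.68 = 81.47 MΩ.
R_{R2..R3} = 69.2 + 1.76 = 70.96 MΩ.
By the voltage-divider rule, V = 5.41 × 70.96/81.47 = 4.712 V.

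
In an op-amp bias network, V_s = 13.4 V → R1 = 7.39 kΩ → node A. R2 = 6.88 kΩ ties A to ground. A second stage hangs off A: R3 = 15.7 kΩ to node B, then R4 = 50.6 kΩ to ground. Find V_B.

Looking into the second stage from A: R3 + R4 = 66.30 kΩ appears in parallel with R2.
Effective lower resistance at A: R2 ‖ 66.30 = 6.233 kΩ.
So V_A = 13.4 × 0.4575 = 6.131 V.
V_B = V_A × 0.7632 = 4.679 V.

V_B ≈ 4.68 V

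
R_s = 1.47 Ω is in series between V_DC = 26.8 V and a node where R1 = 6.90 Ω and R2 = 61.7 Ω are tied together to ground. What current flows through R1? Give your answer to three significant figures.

Parallel bank: R_p = 1/(1/6.90 + 1/61.7) = 6.206 Ω.
Node voltage V_A = V_DC · R_p/(R_s + R_p) = 26.8 × 0.8085 = 21.67 V.
I(R1) = V_A / R1 = 21.67/6.90 = 3.140 A.

I ≈ 3.14 A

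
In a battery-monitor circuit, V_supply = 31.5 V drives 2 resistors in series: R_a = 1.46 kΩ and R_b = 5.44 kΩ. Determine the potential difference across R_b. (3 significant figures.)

Series total: ΣR = 1.46 + 5.44 = 6.900 kΩ.
Voltage divider: V = V_supply · (5.440 / 6.900) = 31.5 × 0.7884 = 24.83 V.

V ≈ 24.8 V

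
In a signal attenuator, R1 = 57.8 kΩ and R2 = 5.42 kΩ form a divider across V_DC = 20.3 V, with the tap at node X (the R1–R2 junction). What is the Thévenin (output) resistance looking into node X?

R_th ≈ 4.96 kΩ

Zeroing V_DC shorts the top of R1 to ground, so R_th = R1 ‖ R2 = 4.955 kΩ.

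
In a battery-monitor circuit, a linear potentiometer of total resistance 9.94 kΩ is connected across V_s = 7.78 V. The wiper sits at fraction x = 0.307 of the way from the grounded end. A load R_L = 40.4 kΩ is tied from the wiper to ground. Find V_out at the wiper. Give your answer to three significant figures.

V_out ≈ 2.27 V

The pot divides into 6.888 kΩ above the wiper and 3.052 kΩ below.
R_L loads the lower segment: effective lower R = 2.837 kΩ.
V_out = 7.78 × 2.837/(6.888 + 2.837) = 2.270 V.
(Unloaded: V_out = x·V_s = 2.39 V.)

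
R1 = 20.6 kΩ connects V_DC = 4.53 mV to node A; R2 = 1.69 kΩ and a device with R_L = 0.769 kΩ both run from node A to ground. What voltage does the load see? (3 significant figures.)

V_out ≈ 0.113 mV

First combine the lower leg with the load: R2 ‖ R_L = 0.5285 kΩ.
Voltage divider with the loaded lower leg: V_out = 4.53 × 0.5285/(20.6 + 0.5285) = 4.53 × 0.02501 = 0.1133 mV.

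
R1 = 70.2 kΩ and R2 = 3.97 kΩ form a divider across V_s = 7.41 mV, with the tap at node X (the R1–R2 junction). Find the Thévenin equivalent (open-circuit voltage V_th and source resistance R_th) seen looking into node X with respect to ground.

Open-circuit (no load on X): V_th = V_s · R2/(R1 + R2) = 7.41 × 3.97/(70.20 + 3.97) = 0.3966 mV.
With V_s suppressed (replaced by a short), R_th = R1 ‖ R2 = (70.20 × 3.97)/(70.20 + 3.97) = 3.758 kΩ.

V_th ≈ 0.397 mV, R_th ≈ 3.76 kΩ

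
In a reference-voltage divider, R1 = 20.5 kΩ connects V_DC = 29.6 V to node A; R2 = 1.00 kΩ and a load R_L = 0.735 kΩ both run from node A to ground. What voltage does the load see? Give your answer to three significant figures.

V_out ≈ 0.599 V

R2 ‖ R_L = (1.00 × 0.735)/(1.00 + 0.735) = 0.4236 kΩ.
Voltage divider with the loaded lower leg: V_out = 29.6 × 0.4236/(20.5 + 0.4236) = 29.6 × 0.02025 = 0.5993 V.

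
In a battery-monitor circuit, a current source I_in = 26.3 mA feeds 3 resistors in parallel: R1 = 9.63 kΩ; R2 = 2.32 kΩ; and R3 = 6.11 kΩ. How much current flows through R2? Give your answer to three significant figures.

Conductances: ΣG = 1/9.63 + 1/2.32 + 1/6.11 = 0.6985 (1/kΩ).
R2 takes the fraction G_k/ΣG = 0.4310/0.6985 = 0.6170, so I = 26.3 × 0.6170 = 16.23 mA.

I ≈ 16.2 mA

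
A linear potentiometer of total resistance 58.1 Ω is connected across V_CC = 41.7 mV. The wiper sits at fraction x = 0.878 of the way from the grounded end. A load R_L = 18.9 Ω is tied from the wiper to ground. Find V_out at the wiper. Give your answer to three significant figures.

Split the track: R_lower = x·R_p = 51.01 Ω, R_upper = (1−x)·R_p = 7.088 Ω.
R_L loads the lower segment: effective lower R = 13.79 Ω.
V_out = 41.7 × 13.79/(7.088 + 13.79) = 27.54 mV.
(Unloaded: V_out = x·V_CC = 36.6 mV.)

V_out ≈ 27.5 mV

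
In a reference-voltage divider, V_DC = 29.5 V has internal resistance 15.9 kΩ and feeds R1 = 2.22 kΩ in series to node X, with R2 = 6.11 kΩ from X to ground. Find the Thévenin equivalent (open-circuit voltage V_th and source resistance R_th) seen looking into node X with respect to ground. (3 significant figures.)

R1' = 15.9 + 2.22 = 18.12 kΩ (source resistance + R1).
Open-circuit (no load on X): V_th = V_DC · R2/(R1' + R2) = 29.5 × 6.11/(18.12 + 6.11) = 7.439 V.
With V_DC suppressed (replaced by a short), R_th = R1' ‖ R2 = (18.12 × 6.11)/(18.12 + 6.11) = 4.569 kΩ.

V_th ≈ 7.44 V, R_th ≈ 4.57 kΩ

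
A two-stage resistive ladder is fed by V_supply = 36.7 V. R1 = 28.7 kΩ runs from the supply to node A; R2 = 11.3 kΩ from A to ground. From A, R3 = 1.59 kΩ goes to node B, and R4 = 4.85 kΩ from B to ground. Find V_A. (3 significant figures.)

V_A ≈ 4.59 V

Node A sees R2 in parallel with the series input of stage 2, R3 + R4 = 6.440 kΩ.
R2 ‖ (R3+R4) = 4.102 kΩ.
So V_A = 36.7 × 0.1251 = 4.590 V.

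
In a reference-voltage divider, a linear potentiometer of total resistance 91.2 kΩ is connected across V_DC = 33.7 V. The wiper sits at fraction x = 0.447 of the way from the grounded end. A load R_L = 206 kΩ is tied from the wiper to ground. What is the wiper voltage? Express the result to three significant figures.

The pot divides into 50.43 kΩ above the wiper and 40.77 kΩ below.
Lower segment in parallel with the load: 40.77 ‖ 206 = 34.03 kΩ.
V_out = 33.7 × 34.03/(50.43 + 34.03) = 13.58 V.
(Unloaded: V_out = x·V_DC = 15.1 V.)

V_out ≈ 13.6 V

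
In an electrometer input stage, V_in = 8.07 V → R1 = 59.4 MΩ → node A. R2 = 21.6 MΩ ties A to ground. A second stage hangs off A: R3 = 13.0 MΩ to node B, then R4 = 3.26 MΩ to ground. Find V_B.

V_B ≈ 0.219 V

The second stage (R3 + R4 = 16.26 MΩ) loads node A in parallel with R2.
R2 ‖ (R3+R4) = 9.277 MΩ.
First divider: V_A = V_in · 9.277/(59.4 + 9.277) = 1.090 V.
Stage 2 is unloaded, so V_B = V_A · R4/(R3+R4) = 1.090 × 3.26/16.26 = 0.2186 V.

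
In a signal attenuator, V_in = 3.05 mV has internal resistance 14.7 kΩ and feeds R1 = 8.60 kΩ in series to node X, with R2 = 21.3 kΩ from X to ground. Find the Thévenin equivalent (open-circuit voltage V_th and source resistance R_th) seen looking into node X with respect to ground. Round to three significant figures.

V_th ≈ 1.46 mV, R_th ≈ 11.1 kΩ

R1' = 14.7 + 8.60 = 23.30 kΩ (source resistance + R1).
Open-circuit (no load on X): V_th = V_in · R2/(R1' + R2) = 3.05 × 21.3/(23.30 + 21.3) = 1.457 mV.
Zeroing V_in shorts the top of R1' to ground, so R_th = R1' ‖ R2 = 11.13 kΩ.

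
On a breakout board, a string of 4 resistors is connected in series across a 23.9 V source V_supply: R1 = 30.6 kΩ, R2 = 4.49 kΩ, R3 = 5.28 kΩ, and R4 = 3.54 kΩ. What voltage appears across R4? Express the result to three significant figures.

V ≈ 1.93 V

Total series resistance ΣR = 30.6 + 4.49 + 5.28 + 3.54 = 43.91 kΩ.
Voltage divider: V = V_supply · (3.540 / 43.91) = 23.9 × 0.08062 = 1.927 V.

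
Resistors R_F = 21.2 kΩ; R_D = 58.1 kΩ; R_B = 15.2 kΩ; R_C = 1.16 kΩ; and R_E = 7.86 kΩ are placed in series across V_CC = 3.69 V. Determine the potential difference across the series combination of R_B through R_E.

V ≈ 0.863 V

Total series resistance ΣR = 21.2 + 58.1 + 15.2 + 1.16 + 7.86 = 103.5 kΩ.
R_{R_B..R_E} = 15.2 + 1.16 + 7.86 = 24.22 kΩ.
By the voltage-divider rule, V = 3.69 × 24.22/103.5 = 0.8633 V.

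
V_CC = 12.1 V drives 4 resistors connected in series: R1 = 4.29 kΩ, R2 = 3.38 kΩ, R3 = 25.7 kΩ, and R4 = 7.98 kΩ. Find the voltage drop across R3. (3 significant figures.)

Series total: ΣR = 4.29 + 3.38 + 25.7 + 7.98 = 41.35 kΩ.
Voltage divider: V = V_CC · (25.70 / 41.35) = 12.1 × 0.6215 = 7.520 V.

V ≈ 7.52 V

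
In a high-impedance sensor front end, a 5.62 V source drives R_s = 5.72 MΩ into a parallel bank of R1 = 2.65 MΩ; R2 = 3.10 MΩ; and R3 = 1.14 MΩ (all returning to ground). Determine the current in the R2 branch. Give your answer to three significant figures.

Parallel bank: R_p = 1/(1/2.65 + 1/3.10 + 1/1.14) = 0.6341 MΩ.
V_A = 5.62 × 0.6341/6.354 = 0.5608 V.
I(R2) = V_A / R2 = 0.5608/3.10 = 0.1809 µA.

I ≈ 0.181 µA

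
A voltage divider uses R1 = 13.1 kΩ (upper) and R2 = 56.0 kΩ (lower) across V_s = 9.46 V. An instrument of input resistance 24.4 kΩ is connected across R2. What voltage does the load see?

First combine the lower leg with the load: R2 ‖ R_L = 17.00 kΩ.
Then V_out = V_s · R2'/(R1 + R2') = 9.46 × 17.00/30.10 = 5.342 V.
(Unloaded it would be 7.67 V; the load pulls it down.)

V_out ≈ 5.34 V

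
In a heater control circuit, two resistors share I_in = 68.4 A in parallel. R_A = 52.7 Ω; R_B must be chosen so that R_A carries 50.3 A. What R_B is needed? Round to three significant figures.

Two-branch current divider: I_A = I_in · R_B/(R_A + R_B).
With f = 0.7354, R_B = R_A · f/(1−f) = 52.7 × 2.779 = 146.5 Ω.

R_B ≈ 146 Ω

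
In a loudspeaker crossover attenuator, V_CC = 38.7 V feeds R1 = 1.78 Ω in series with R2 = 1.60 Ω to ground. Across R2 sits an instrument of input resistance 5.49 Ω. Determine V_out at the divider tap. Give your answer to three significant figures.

V_out ≈ 15.9 V

First combine the lower leg with the load: R2 ‖ R_L = 1.239 Ω.
Then V_out = V_CC · R2'/(R1 + R2') = 38.7 × 1.239/3.019 = 15.88 V.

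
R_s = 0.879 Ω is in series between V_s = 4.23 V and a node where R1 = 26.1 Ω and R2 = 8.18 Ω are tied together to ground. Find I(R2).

I ≈ 0.453 A

Parallel bank: R_p = 1/(1/26.1 + 1/8.18) = 6.228 Ω.
V_A = 4.23 × 6.228/7.107 = 3.707 V.
Branch current I = V_A/R2 = 3.707/8.18 = 0.4532 A.
(Equivalently: I_total = 0.5952 A, then current-divider fraction G_k/ΣG = 0.7614.)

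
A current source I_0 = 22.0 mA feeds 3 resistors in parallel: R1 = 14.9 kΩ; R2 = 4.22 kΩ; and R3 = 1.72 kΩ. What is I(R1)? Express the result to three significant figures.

Conductances: ΣG = 1/14.9 + 1/4.22 + 1/1.72 = 0.8855 (1/kΩ).
Current divider: I(R1) = I_0 · G_k/ΣG = 22.0 × (0.06711/0.8855) = 22.0 × 0.07579 = 1.667 mA.

I ≈ 1.67 mA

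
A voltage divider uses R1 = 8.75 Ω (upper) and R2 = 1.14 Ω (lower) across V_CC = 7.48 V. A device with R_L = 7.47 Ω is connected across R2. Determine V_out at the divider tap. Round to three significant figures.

V_out ≈ 0.760 V

The load sits in parallel with R2, giving an effective lower resistance R2' = R2·R_L/(R2+R_L) = 0.9891 Ω.
Voltage divider with the loaded lower leg: V_out = 7.48 × 0.9891/(8.75 + 0.9891) = 7.48 × 0.1016 = 0.7596 V.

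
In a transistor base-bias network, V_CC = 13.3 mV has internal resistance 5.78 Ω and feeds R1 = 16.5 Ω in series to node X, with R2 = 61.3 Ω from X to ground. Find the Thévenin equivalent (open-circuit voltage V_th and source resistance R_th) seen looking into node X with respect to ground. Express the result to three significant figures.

R1' = 5.78 + 16.5 = 22.28 Ω (source resistance + R1).
V_th is the unloaded tap voltage: V_CC · R2/(R1'+R2) = 13.3 × 0.7334 = 9.755 mV.
With V_CC suppressed (replaced by a short), R_th = R1' ‖ R2 = (22.28 × 61.3)/(22.28 + 61.3) = 16.34 Ω.

V_th ≈ 9.75 mV, R_th ≈ 16.3 Ω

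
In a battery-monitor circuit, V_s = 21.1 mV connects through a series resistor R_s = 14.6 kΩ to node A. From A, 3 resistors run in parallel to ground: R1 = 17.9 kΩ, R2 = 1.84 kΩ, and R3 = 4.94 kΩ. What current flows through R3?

Equivalent of the parallel group: R_p = 1.247 kΩ.
Node voltage V_A = V_s · R_p/(R_s + R_p) = 21.1 × 0.07870 = 1.661 mV.
Branch current I = V_A/R3 = 1.661/4.94 = 0.3362 µA.

I ≈ 0.336 µA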